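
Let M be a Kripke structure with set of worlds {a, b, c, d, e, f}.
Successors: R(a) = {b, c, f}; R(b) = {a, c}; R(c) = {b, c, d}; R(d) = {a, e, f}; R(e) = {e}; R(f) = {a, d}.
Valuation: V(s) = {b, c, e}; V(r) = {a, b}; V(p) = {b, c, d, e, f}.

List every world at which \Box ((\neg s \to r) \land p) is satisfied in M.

Let φ = \Box ((\neg s \to r) \land p). Evaluate φ at each world:
  a (successors {b, c, f}): φ is false.
  b (successors {a, c}): φ is false.
  c (successors {b, c, d}): φ is false.
  d (successors {a, e, f}): φ is false.
  e (successors {e}): φ is true.
  f (successors {a, d}): φ is false.
For instance, at c:
  At c: \Box ((\neg s \to r) \land p) requires (\neg s \to r) \land p at every successor {b, c, d}.
    (\neg s \to r) \land p fails at d, so \Box ((\neg s \to r) \land p) is false at c.
Satisfying worlds: {e}

e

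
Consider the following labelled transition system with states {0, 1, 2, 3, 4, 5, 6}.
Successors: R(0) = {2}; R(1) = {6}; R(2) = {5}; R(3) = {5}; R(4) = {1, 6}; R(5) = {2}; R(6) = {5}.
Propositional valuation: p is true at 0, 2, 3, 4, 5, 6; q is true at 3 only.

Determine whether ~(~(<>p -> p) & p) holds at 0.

Yes

At 0: ~(<>p -> p) & p is false, so ~(~(<>p -> p) & p) is true.
  At 0: ~(<>p -> p) is false, p is true, so ~(<>p -> p) & p is false.
    At 0: <>p -> p is true, so ~(<>p -> p) is false.
      At 0: <>p is true, p is true, so <>p -> p is true.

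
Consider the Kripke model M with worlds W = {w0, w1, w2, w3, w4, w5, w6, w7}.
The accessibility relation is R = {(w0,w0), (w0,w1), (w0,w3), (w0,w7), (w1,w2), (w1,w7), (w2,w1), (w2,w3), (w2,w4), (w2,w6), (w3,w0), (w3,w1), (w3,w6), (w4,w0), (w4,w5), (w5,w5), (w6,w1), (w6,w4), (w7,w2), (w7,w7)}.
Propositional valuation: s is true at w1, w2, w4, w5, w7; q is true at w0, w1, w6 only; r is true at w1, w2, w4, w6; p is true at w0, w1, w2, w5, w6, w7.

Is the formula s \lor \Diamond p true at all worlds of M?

Recall that \Diamond ψ holds at a world iff ψ holds at some accessible world.
Let φ = s \lor \Diamond p. Evaluate φ at each world:
  w0 (successors {w0, w1, w3, w7}): φ is true.
  w1 (successors {w2, w7}): φ is true.
  w2 (successors {w1, w3, w4, w6}): φ is true.
  w3 (successors {w0, w1, w6}): φ is true.
  w4 (successors {w0, w5}): φ is true.
  w5 (successors {w5}): φ is true.
  w6 (successors {w1, w4}): φ is true.
  w7 (successors {w2, w7}): φ is true.
For instance, at w0:
  At w0: s is false, \Diamond p is true, so s \lor \Diamond p is true.
    At w0: \Diamond p requires p at some successor in {w0, w1, w3, w7}.
      p holds at w0, so \Diamond p is true at w0.

Yes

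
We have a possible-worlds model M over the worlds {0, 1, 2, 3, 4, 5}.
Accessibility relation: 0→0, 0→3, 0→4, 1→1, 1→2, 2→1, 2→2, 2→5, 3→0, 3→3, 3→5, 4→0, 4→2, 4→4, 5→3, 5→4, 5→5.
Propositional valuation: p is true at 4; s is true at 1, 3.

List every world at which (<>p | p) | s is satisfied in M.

Recall that <>ψ holds at a world iff ψ holds at some accessible world.
Let φ = (<>p | p) | s. Evaluate φ at each world:
  0 (successors {0, 3, 4}): φ is true.
  1 (successors {1, 2}): φ is true.
  2 (successors {1, 2, 5}): φ is false.
  3 (successors {0, 3, 5}): φ is true.
  4 (successors {0, 2, 4}): φ is true.
  5 (successors {3, 4, 5}): φ is true.
For instance, at 2:
  At 2: <>p | p is false, s is false, so (<>p | p) | s is false.
    At 2: <>p is false, p is false, so <>p | p is false.
      At 2: <>p requires p at some successor in {1, 2, 5}.
        At 1: p is false.
        At 2: p is false.
        At 5: p is false.
      So <>p is false at 2.
Satisfying worlds: {0, 1, 3, 4, 5}

0, 1, 3, 4, 5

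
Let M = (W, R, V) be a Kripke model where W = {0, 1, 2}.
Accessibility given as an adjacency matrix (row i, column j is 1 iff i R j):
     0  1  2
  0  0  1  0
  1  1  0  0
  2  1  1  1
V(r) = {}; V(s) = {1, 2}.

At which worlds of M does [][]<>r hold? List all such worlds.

Let φ = [][]<>r. Evaluate φ at each world:
  0 (successors {1}): φ is false.
  1 (successors {0}): φ is false.
  2 (successors {0, 1, 2}): φ is false.
For instance, at 0:
  At 0: [][]<>r requires []<>r at every successor {1}.
    []<>r fails at 1, so [][]<>r is false at 0.
      At 1: []<>r requires <>r at every successor {0}.
        <>r fails at 0, so []<>r is false at 1.
Satisfying worlds: none.

none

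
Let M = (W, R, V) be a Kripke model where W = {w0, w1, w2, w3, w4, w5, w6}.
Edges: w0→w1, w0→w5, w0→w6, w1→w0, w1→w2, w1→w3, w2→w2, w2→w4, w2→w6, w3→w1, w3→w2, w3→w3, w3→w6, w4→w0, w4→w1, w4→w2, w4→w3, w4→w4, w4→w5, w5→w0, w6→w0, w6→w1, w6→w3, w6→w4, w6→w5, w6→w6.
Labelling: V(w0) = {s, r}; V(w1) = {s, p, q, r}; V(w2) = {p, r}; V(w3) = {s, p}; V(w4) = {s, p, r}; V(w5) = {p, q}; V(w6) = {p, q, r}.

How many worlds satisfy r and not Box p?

3

Let φ = r and not Box p. Evaluate φ at each world:
  w0 (successors {w1, w5, w6}): φ is false.
  w1 (successors {w0, w2, w3}): φ is true.
  w2 (successors {w2, w4, w6}): φ is false.
  w3 (successors {w1, w2, w3, w6}): φ is false.
  w4 (successors {w0, w1, w2, w3, w4, w5}): φ is true.
  w5 (successors {w0}): φ is false.
  w6 (successors {w0, w1, w3, w4, w5, w6}): φ is true.
For instance, at w1:
  At w1: r is true, not Box p is true, so r and not Box p is true.
    At w1: Box p is false, so not Box p is true.
      At w1: Box p requires p at every successor {w0, w2, w3}.
        p fails at w0, so Box p is false at w1.
Satisfying worlds: {w1, w4, w6}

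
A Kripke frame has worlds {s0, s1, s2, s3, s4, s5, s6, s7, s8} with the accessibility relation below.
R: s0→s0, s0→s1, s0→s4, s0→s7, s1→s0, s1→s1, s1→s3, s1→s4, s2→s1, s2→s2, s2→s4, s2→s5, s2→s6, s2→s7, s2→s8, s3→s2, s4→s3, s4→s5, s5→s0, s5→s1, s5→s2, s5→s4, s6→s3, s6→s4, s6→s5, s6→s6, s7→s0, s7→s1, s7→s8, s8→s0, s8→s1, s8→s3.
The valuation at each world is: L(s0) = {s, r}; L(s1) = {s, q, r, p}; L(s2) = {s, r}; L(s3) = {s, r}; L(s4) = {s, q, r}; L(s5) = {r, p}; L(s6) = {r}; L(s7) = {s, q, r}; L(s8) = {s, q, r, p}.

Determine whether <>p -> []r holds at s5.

Yes

Recall that []ψ holds at a world iff ψ holds at every accessible world, and <>ψ holds iff ψ holds at some accessible world.
At s5: <>p is true, []r is true, so <>p -> []r is true.
  At s5: <>p requires p at some successor in {s0, s1, s2, s4}.
    p holds at s1, so <>p is true at s5.
  At s5: []r requires r at every successor {s0, s1, s2, s4}.
    At s0: r is true.
    At s1: r is true.
    At s2: r is true.
    At s4: r is true.
  So []r is true at s5.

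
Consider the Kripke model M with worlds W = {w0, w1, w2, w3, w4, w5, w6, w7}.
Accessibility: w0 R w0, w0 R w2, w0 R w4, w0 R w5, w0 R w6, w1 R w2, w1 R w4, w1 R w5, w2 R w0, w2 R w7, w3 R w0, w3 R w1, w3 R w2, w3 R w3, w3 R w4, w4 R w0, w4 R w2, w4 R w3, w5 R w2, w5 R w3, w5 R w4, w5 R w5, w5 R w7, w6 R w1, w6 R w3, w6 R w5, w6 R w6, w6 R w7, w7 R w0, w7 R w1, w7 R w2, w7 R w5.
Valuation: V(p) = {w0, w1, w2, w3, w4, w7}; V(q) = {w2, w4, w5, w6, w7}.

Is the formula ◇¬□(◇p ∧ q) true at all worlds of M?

Yes

Let φ = ◇¬□(◇p ∧ q). Evaluate φ at each world:
  w0 (successors {w0, w2, w4, w5, w6}): φ is true.
  w1 (successors {w2, w4, w5}): φ is true.
  w2 (successors {w0, w7}): φ is true.
  w3 (successors {w0, w1, w2, w3, w4}): φ is true.
  w4 (successors {w0, w2, w3}): φ is true.
  w5 (successors {w2, w3, w4, w5, w7}): φ is true.
  w6 (successors {w1, w3, w5, w6, w7}): φ is true.
  w7 (successors {w0, w1, w2, w5}): φ is true.
For instance, at w2:
  At w2: ◇¬□(◇p ∧ q) requires ¬□(◇p ∧ q) at some successor in {w0, w7}.
    ¬□(◇p ∧ q) holds at w0, so ◇¬□(◇p ∧ q) is true at w2.
      At w0: □(◇p ∧ q) is false, so ¬□(◇p ∧ q) is true.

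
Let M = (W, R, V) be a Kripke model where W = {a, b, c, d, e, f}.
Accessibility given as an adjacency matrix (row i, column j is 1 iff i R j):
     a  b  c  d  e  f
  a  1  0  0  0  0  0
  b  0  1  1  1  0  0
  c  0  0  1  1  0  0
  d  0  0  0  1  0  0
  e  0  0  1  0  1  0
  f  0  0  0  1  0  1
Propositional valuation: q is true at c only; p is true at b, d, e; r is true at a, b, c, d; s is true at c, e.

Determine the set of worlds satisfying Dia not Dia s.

a, b, c, d, f

Let φ = Dia not Dia s. Evaluate φ at each world:
  a (successors {a}): φ is true.
  b (successors {b, c, d}): φ is true.
  c (successors {c, d}): φ is true.
  d (successors {d}): φ is true.
  e (successors {c, e}): φ is false.
  f (successors {d, f}): φ is true.
For instance, at d:
  At d: Dia not Dia s requires not Dia s at some successor in {d}.
    not Dia s holds at d, so Dia not Dia s is true at d.
      At d: Dia s is false, so not Dia s is true.
Satisfying worlds: {a, b, c, d, f}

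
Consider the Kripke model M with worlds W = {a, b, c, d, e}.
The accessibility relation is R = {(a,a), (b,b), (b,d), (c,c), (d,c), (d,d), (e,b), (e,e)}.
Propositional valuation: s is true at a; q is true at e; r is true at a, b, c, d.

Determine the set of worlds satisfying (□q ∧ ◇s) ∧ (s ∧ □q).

none

Let φ = (□q ∧ ◇s) ∧ (s ∧ □q). Evaluate φ at each world:
  a (successors {a}): φ is false.
  b (successors {b, d}): φ is false.
  c (successors {c}): φ is false.
  d (successors {c, d}): φ is false.
  e (successors {b, e}): φ is false.
For instance, at c:
  At c: □q ∧ ◇s is false, s ∧ □q is false, so (□q ∧ ◇s) ∧ (s ∧ □q) is false.
    At c: □q is false, ◇s is false, so □q ∧ ◇s is false.
      At c: □q requires q at every successor {c}.
        q fails at c, so □q is false at c.
      At c: ◇s requires s at some successor in {c}.
        At c: s is false.
      So ◇s is false at c.
    At c: s is false, □q is false, so s ∧ □q is false.
      At c: □q requires q at every successor {c}.
        q fails at c, so □q is false at c.
Satisfying worlds: none.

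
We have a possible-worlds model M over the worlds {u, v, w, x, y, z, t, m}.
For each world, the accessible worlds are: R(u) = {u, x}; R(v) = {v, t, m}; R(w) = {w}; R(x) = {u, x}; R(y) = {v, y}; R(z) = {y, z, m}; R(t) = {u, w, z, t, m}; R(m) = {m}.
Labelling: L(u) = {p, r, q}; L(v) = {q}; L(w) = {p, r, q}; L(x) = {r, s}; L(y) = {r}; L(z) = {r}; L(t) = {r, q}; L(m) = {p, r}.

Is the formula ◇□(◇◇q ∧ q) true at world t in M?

Yes

Recall that □ψ holds at a world iff ψ holds at every accessible world, and ◇ψ holds iff ψ holds at some accessible world.
At t: ◇□(◇◇q ∧ q) requires □(◇◇q ∧ q) at some successor in {u, w, z, t, m}.
  □(◇◇q ∧ q) holds at w, so ◇□(◇◇q ∧ q) is true at t.
    At w: □(◇◇q ∧ q) requires ◇◇q ∧ q at every successor {w}.
      At w: ◇◇q ∧ q is true.
    So □(◇◇q ∧ q) is true at w.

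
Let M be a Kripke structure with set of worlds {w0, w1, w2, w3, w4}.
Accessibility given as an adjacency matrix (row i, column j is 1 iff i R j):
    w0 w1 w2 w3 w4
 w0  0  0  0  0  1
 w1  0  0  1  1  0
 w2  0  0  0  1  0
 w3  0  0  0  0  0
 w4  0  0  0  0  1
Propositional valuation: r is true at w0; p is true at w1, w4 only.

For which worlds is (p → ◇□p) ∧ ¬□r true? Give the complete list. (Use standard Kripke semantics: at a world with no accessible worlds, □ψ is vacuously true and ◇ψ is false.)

Let φ = (p → ◇□p) ∧ ¬□r. Evaluate φ at each world:
  w0 (successors {w4}): φ is true.
  w1 (successors {w2, w3}): φ is true.
  w2 (successors {w3}): φ is true.
  w3 (successors ∅): φ is false.
  w4 (successors {w4}): φ is true.
For instance, at w4:
  At w4: p → ◇□p is true, ¬□r is true, so (p → ◇□p) ∧ ¬□r is true.
    At w4: p is true, ◇□p is true, so p → ◇□p is true.
      At w4: ◇□p requires □p at some successor in {w4}.
        □p holds at w4, so ◇□p is true at w4.
    At w4: □r is false, so ¬□r is true.
      At w4: □r requires r at every successor {w4}.
        r fails at w4, so □r is false at w4.
Satisfying worlds: {w0, w1, w2, w4}

w0, w1, w2, w4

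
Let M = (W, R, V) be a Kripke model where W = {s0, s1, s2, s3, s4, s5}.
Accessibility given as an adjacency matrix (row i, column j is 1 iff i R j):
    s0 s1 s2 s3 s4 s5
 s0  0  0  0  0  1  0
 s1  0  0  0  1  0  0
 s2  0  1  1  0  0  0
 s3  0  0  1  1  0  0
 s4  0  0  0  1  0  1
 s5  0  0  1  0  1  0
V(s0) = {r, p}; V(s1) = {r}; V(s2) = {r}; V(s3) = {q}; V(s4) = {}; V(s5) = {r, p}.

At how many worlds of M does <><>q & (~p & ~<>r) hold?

Let φ = <><>q & (~p & ~<>r). Evaluate φ at each world:
  s0 (successors {s4}): φ is false.
  s1 (successors {s3}): φ is true.
  s2 (successors {s1, s2}): φ is false.
  s3 (successors {s2, s3}): φ is false.
  s4 (successors {s3, s5}): φ is false.
  s5 (successors {s2, s4}): φ is false.
For instance, at s5:
  At s5: <><>q is true, ~p & ~<>r is false, so <><>q & (~p & ~<>r) is false.
    At s5: <><>q requires <>q at some successor in {s2, s4}.
      <>q holds at s4, so <><>q is true at s5.
    At s5: ~p is false, ~<>r is false, so ~p & ~<>r is false.
      At s5: <>r is true, so ~<>r is false.
Satisfying worlds: {s1}

1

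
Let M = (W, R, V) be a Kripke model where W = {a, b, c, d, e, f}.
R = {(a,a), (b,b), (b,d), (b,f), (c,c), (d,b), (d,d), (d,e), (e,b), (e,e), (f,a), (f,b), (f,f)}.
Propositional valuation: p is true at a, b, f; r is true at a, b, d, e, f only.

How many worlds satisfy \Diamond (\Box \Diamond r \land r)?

5

Let φ = \Diamond (\Box \Diamond r \land r). Evaluate φ at each world:
  a (successors {a}): φ is true.
  b (successors {b, d, f}): φ is true.
  c (successors {c}): φ is false.
  d (successors {b, d, e}): φ is true.
  e (successors {b, e}): φ is true.
  f (successors {a, b, f}): φ is true.
For instance, at a:
  At a: \Diamond (\Box \Diamond r \land r) requires \Box \Diamond r \land r at some successor in {a}.
    \Box \Diamond r \land r holds at a, so \Diamond (\Box \Diamond r \land r) is true at a.
      At a: \Box \Diamond r is true, r is true, so \Box \Diamond r \land r is true.
Satisfying worlds: {a, b, d, e, f}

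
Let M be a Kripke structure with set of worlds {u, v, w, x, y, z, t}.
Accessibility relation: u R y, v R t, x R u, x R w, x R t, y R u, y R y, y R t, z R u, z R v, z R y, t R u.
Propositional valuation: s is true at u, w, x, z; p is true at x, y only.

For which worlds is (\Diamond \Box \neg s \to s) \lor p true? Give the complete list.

Let φ = (\Diamond \Box \neg s \to s) \lor p. Evaluate φ at each world:
  u (successors {y}): φ is true.
  v (successors {t}): φ is true.
  w (successors ∅): φ is true.
  x (successors {u, w, t}): φ is true.
  y (successors {u, y, t}): φ is true.
  z (successors {u, v, y}): φ is true.
  t (successors {u}): φ is false.
For instance, at t:
  At t: \Diamond \Box \neg s \to s is false, p is false, so (\Diamond \Box \neg s \to s) \lor p is false.
    At t: \Diamond \Box \neg s is true, s is false, so \Diamond \Box \neg s \to s is false.
      At t: \Diamond \Box \neg s requires \Box \neg s at some successor in {u}.
        \Box \neg s holds at u, so \Diamond \Box \neg s is true at t.
Satisfying worlds: {u, v, w, x, y, z}

u, v, w, x, y, z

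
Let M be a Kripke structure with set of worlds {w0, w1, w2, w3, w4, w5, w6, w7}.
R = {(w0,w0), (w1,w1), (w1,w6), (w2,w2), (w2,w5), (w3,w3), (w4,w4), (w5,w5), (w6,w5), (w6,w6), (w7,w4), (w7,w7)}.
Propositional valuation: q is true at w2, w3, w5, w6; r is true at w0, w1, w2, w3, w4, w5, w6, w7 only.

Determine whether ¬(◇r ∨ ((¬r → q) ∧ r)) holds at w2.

Recall that ◇ψ holds at a world iff ψ holds at some accessible world.
At w2: ◇r ∨ ((¬r → q) ∧ r) is true, so ¬(◇r ∨ ((¬r → q) ∧ r)) is false.
  At w2: ◇r is true, (¬r → q) ∧ r is true, so ◇r ∨ ((¬r → q) ∧ r) is true.
    At w2: ◇r requires r at some successor in {w2, w5}.
      r holds at w2, so ◇r is true at w2.

No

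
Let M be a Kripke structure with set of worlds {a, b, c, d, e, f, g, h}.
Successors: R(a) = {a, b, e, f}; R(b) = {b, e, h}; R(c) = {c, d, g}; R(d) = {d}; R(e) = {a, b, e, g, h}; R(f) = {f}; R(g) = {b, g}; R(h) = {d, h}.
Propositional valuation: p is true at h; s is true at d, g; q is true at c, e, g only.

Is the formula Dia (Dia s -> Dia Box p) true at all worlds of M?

No

Recall that Box ψ holds at a world iff ψ holds at every accessible world, and Dia ψ holds iff ψ holds at some accessible world.
Let φ = Dia (Dia s -> Dia Box p). Evaluate φ at each world:
  a (successors {a, b, e, f}): φ is true.
  b (successors {b, e, h}): φ is true.
  c (successors {c, d, g}): φ is false.
  d (successors {d}): φ is false.
  e (successors {a, b, e, g, h}): φ is true.
  f (successors {f}): φ is true.
  g (successors {b, g}): φ is true.
  h (successors {d, h}): φ is false.
Detail at c (counterexample):
  At c: Dia (Dia s -> Dia Box p) requires Dia s -> Dia Box p at some successor in {c, d, g}.
    At c: Dia s -> Dia Box p is false.
    At d: Dia s -> Dia Box p is false.
    At g: Dia s -> Dia Box p is false.
  So Dia (Dia s -> Dia Box p) is false at c.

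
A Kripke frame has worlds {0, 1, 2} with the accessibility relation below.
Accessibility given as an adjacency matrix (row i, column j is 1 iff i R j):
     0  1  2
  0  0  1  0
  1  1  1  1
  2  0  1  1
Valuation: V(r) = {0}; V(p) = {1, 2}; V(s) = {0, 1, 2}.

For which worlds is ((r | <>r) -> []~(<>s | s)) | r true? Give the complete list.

Recall that []ψ holds at a world iff ψ holds at every accessible world, and <>ψ holds iff ψ holds at some accessible world.
Let φ = ((r | <>r) -> []~(<>s | s)) | r. Evaluate φ at each world:
  0 (successors {1}): φ is true.
  1 (successors {0, 1, 2}): φ is false.
  2 (successors {1, 2}): φ is true.
For instance, at 0:
  At 0: (r | <>r) -> []~(<>s | s) is false, r is true, so ((r | <>r) -> []~(<>s | s)) | r is true.
    At 0: r | <>r is true, []~(<>s | s) is false, so (r | <>r) -> []~(<>s | s) is false.
      At 0: r is true, <>r is false, so r | <>r is true.
      At 0: []~(<>s | s) requires ~(<>s | s) at every successor {1}.
        ~(<>s | s) fails at 1, so []~(<>s | s) is false at 0.
Satisfying worlds: {0, 2}

0, 2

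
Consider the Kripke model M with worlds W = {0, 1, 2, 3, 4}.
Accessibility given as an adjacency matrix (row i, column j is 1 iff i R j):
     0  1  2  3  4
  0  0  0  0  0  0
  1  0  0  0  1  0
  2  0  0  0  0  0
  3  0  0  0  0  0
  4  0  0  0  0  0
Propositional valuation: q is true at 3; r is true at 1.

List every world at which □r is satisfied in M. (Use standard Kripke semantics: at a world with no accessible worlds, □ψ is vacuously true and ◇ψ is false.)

Let φ = □r. Evaluate φ at each world:
  0 (successors ∅): φ is true.
  1 (successors {3}): φ is false.
  2 (successors ∅): φ is true.
  3 (successors ∅): φ is true.
  4 (successors ∅): φ is true.
For instance, at 1:
  At 1: □r requires r at every successor {3}.
    r fails at 3, so □r is false at 1.
Satisfying worlds: {0, 2, 3, 4}

0, 2, 3, 4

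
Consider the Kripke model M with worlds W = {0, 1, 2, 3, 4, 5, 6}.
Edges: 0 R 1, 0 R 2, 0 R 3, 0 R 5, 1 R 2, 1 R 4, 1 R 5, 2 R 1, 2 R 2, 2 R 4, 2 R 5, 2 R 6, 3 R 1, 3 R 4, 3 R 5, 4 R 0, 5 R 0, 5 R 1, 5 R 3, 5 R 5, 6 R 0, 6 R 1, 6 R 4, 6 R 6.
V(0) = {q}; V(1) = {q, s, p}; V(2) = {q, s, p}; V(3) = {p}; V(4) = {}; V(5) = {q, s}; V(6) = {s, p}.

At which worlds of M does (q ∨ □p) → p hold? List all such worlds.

Recall that □ψ holds at a world iff ψ holds at every accessible world, and ◇ψ holds iff ψ holds at some accessible world.
Let φ = (q ∨ □p) → p. Evaluate φ at each world:
  0 (successors {1, 2, 3, 5}): φ is false.
  1 (successors {2, 4, 5}): φ is true.
  2 (successors {1, 2, 4, 5, 6}): φ is true.
  3 (successors {1, 4, 5}): φ is true.
  4 (successors {0}): φ is true.
  5 (successors {0, 1, 3, 5}): φ is false.
  6 (successors {0, 1, 4, 6}): φ is true.
For instance, at 0:
  At 0: q ∨ □p is true, p is false, so (q ∨ □p) → p is false.
    At 0: q is true, □p is false, so q ∨ □p is true.
      At 0: □p requires p at every successor {1, 2, 3, 5}.
        p fails at 5, so □p is false at 0.
Satisfying worlds: {1, 2, 3, 4, 6}

1, 2, 3, 4, 6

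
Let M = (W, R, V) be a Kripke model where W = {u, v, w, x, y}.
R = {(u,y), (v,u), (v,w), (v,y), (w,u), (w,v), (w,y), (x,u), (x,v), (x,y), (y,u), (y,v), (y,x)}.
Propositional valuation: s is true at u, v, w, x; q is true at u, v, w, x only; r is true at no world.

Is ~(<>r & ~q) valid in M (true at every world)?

Yes

Let φ = ~(<>r & ~q). Evaluate φ at each world:
  u (successors {y}): φ is true.
  v (successors {u, w, y}): φ is true.
  w (successors {u, v, y}): φ is true.
  x (successors {u, v, y}): φ is true.
  y (successors {u, v, x}): φ is true.
For instance, at v:
  At v: <>r & ~q is false, so ~(<>r & ~q) is true.
    At v: <>r is false, ~q is false, so <>r & ~q is false.
      At v: <>r requires r at some successor in {u, w, y}.
        At u: r is false.
        At w: r is false.
        At y: r is false.
      So <>r is false at v.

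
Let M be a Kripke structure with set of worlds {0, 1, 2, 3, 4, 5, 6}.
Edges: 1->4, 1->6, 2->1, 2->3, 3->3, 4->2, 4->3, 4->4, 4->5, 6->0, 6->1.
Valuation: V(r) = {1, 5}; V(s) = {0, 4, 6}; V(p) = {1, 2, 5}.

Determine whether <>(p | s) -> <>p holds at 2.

At 2: <>(p | s) is true, <>p is true, so <>(p | s) -> <>p is true.
  At 2: <>(p | s) requires p | s at some successor in {1, 3}.
    p | s holds at 1, so <>(p | s) is true at 2.
  At 2: <>p requires p at some successor in {1, 3}.
    p holds at 1, so <>p is true at 2.

Yes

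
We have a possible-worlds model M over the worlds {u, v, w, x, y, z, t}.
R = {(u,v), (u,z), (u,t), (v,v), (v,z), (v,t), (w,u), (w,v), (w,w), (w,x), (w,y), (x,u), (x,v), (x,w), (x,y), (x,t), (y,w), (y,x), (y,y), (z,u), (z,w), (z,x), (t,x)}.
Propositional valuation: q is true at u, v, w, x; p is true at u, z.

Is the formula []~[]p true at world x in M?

At x: []~[]p requires ~[]p at every successor {u, v, w, y, t}.
  At u: ~[]p is true.
  At v: ~[]p is true.
  At w: ~[]p is true.
  At y: ~[]p is true.
  At t: ~[]p is true.
So []~[]p is true at x.

Yes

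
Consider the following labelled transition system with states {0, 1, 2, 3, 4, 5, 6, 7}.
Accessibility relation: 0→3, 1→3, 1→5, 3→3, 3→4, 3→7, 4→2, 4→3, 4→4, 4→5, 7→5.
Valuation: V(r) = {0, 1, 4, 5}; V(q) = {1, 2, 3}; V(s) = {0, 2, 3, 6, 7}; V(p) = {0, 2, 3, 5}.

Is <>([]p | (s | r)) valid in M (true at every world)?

No

Recall that []ψ holds at a world iff ψ holds at every accessible world, and <>ψ holds iff ψ holds at some accessible world.
Let φ = <>([]p | (s | r)). Evaluate φ at each world:
  0 (successors {3}): φ is true.
  1 (successors {3, 5}): φ is true.
  2 (successors ∅): φ is false.
  3 (successors {3, 4, 7}): φ is true.
  4 (successors {2, 3, 4, 5}): φ is true.
  5 (successors ∅): φ is false.
  6 (successors ∅): φ is false.
  7 (successors {5}): φ is true.
Detail at 2 (counterexample):
  At 2: no accessible worlds, so <>([]p | (s | r)) is false.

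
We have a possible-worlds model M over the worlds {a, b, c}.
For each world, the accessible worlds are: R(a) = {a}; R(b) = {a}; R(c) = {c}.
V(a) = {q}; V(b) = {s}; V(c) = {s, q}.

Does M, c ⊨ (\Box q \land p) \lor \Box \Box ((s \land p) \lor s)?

Yes

Recall that \Box ψ holds at a world iff ψ holds at every accessible world, and \Diamond ψ holds iff ψ holds at some accessible world.
At c: \Box q \land p is false, \Box \Box ((s \land p) \lor s) is true, so (\Box q \land p) \lor \Box \Box ((s \land p) \lor s) is true.
  At c: \Box q is true, p is false, so \Box q \land p is false.
    At c: \Box q requires q at every successor {c}.
      At c: q is true.
    So \Box q is true at c.
  At c: \Box \Box ((s \land p) \lor s) requires \Box ((s \land p) \lor s) at every successor {c}.
      At c: \Box ((s \land p) \lor s) requires (s \land p) \lor s at every successor {c}.
        At c: (s \land p) \lor s is true.
      So \Box ((s \land p) \lor s) is true at c.
  So \Box \Box ((s \land p) \lor s) is true at c.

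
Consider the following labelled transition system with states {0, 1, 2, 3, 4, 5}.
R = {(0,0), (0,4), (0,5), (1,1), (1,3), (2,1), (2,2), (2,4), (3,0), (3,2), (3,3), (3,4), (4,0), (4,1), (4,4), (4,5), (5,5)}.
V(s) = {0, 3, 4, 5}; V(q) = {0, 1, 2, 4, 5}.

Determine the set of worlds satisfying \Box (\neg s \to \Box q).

Recall that \Box ψ holds at a world iff ψ holds at every accessible world, and \Diamond ψ holds iff ψ holds at some accessible world.
Let φ = \Box (\neg s \to \Box q). Evaluate φ at each world:
  0 (successors {0, 4, 5}): φ is true.
  1 (successors {1, 3}): φ is false.
  2 (successors {1, 2, 4}): φ is false.
  3 (successors {0, 2, 3, 4}): φ is true.
  4 (successors {0, 1, 4, 5}): φ is false.
  5 (successors {5}): φ is true.
For instance, at 5:
  At 5: \Box (\neg s \to \Box q) requires \neg s \to \Box q at every successor {5}.
      At 5: \neg s is false, \Box q is true, so \neg s \to \Box q is true.
  So \Box (\neg s \to \Box q) is true at 5.
Satisfying worlds: {0, 3, 5}

0, 3, 5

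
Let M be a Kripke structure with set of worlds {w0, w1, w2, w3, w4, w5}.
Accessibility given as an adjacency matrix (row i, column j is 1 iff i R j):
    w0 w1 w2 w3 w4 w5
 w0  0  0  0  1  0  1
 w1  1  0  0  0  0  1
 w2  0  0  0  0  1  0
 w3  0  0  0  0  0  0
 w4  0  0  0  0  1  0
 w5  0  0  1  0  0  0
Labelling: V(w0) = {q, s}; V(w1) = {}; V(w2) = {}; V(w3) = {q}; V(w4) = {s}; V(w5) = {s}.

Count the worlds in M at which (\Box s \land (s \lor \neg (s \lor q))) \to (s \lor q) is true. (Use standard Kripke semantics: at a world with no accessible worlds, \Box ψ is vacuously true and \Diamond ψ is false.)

4

Let φ = (\Box s \land (s \lor \neg (s \lor q))) \to (s \lor q). Evaluate φ at each world:
  w0 (successors {w3, w5}): φ is true.
  w1 (successors {w0, w5}): φ is false.
  w2 (successors {w4}): φ is false.
  w3 (successors ∅): φ is true.
  w4 (successors {w4}): φ is true.
  w5 (successors {w2}): φ is true.
For instance, at w2:
  At w2: \Box s \land (s \lor \neg (s \lor q)) is true, s \lor q is false, so (\Box s \land (s \lor \neg (s \lor q))) \to (s \lor q) is false.
    At w2: \Box s is true, s \lor \neg (s \lor q) is true, so \Box s \land (s \lor \neg (s \lor q)) is true.
      At w2: \Box s requires s at every successor {w4}.
        At w4: s is true.
      So \Box s is true at w2.
Satisfying worlds: {w0, w3, w4, w5}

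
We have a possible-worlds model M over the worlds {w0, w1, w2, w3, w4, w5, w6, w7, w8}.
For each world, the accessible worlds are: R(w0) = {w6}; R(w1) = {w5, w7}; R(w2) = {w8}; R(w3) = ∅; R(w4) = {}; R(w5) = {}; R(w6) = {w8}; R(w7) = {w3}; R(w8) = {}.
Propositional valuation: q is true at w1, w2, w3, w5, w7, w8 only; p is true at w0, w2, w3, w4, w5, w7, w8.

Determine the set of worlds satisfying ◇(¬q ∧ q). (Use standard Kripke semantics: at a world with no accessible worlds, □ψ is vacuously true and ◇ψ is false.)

none

Let φ = ◇(¬q ∧ q). Evaluate φ at each world:
  w0 (successors {w6}): φ is false.
  w1 (successors {w5, w7}): φ is false.
  w2 (successors {w8}): φ is false.
  w3 (successors ∅): φ is false.
  w4 (successors ∅): φ is false.
  w5 (successors ∅): φ is false.
  w6 (successors {w8}): φ is false.
  w7 (successors {w3}): φ is false.
  w8 (successors ∅): φ is false.
For instance, at w6:
  At w6: ◇(¬q ∧ q) requires ¬q ∧ q at some successor in {w8}.
    At w8: ¬q ∧ q is false.
  So ◇(¬q ∧ q) is false at w6.
Satisfying worlds: none.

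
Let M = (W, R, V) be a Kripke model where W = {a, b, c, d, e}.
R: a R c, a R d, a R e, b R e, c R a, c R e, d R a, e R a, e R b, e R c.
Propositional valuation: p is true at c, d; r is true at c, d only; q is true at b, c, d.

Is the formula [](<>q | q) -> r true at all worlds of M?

Recall that []ψ holds at a world iff ψ holds at every accessible world, and <>ψ holds iff ψ holds at some accessible world.
Let φ = [](<>q | q) -> r. Evaluate φ at each world:
  a (successors {c, d, e}): φ is false.
  b (successors {e}): φ is false.
  c (successors {a, e}): φ is true.
  d (successors {a}): φ is true.
  e (successors {a, b, c}): φ is false.
Detail at a (counterexample):
  At a: [](<>q | q) is true, r is false, so [](<>q | q) -> r is false.
    At a: [](<>q | q) requires <>q | q at every successor {c, d, e}.
      At c: <>q | q is true.
      At d: <>q | q is true.
      At e: <>q | q is true.
    So [](<>q | q) is true at a.

No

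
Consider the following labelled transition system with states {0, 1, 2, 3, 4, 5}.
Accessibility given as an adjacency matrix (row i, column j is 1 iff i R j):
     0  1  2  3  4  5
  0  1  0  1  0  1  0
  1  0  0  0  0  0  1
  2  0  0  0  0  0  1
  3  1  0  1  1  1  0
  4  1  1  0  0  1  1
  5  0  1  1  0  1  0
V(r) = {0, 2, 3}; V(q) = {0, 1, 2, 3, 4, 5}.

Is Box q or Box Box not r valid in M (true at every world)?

Recall that Box ψ holds at a world iff ψ holds at every accessible world, and Dia ψ holds iff ψ holds at some accessible world.
Let φ = Box q or Box Box not r. Evaluate φ at each world:
  0 (successors {0, 2, 4}): φ is true.
  1 (successors {5}): φ is true.
  2 (successors {5}): φ is true.
  3 (successors {0, 2, 3, 4}): φ is true.
  4 (successors {0, 1, 4, 5}): φ is true.
  5 (successors {1, 2, 4}): φ is true.
For instance, at 4:
  At 4: Box q is true, Box Box not r is false, so Box q or Box Box not r is true.
    At 4: Box q requires q at every successor {0, 1, 4, 5}.
      At 0: q is true.
      At 1: q is true.
      At 4: q is true.
      At 5: q is true.
    So Box q is true at 4.
    At 4: Box Box not r requires Box not r at every successor {0, 1, 4, 5}.
      Box not r fails at 0, so Box Box not r is false at 4.

Yes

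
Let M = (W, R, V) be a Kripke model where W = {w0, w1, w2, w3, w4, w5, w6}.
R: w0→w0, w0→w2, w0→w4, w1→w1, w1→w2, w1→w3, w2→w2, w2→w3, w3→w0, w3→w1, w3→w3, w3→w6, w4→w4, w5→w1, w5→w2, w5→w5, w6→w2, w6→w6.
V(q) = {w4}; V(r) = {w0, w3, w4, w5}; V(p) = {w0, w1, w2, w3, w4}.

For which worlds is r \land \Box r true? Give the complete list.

Recall that \Box ψ holds at a world iff ψ holds at every accessible world, and \Diamond ψ holds iff ψ holds at some accessible world.
Let φ = r \land \Box r. Evaluate φ at each world:
  w0 (successors {w0, w2, w4}): φ is false.
  w1 (successors {w1, w2, w3}): φ is false.
  w2 (successors {w2, w3}): φ is false.
  w3 (successors {w0, w1, w3, w6}): φ is false.
  w4 (successors {w4}): φ is true.
  w5 (successors {w1, w2, w5}): φ is false.
  w6 (successors {w2, w6}): φ is false.
For instance, at w0:
  At w0: r is true, \Box r is false, so r \land \Box r is false.
    At w0: \Box r requires r at every successor {w0, w2, w4}.
      r fails at w2, so \Box r is false at w0.
Satisfying worlds: {w4}

w4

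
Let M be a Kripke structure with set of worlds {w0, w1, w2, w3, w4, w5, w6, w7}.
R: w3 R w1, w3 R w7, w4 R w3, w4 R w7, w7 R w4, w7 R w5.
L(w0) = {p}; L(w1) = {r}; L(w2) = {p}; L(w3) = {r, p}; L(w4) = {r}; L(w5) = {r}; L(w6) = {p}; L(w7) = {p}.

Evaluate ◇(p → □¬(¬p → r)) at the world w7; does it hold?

Yes

Recall that □ψ holds at a world iff ψ holds at every accessible world, and ◇ψ holds iff ψ holds at some accessible world.
At w7: ◇(p → □¬(¬p → r)) requires p → □¬(¬p → r) at some successor in {w4, w5}.
  p → □¬(¬p → r) holds at w4, so ◇(p → □¬(¬p → r)) is true at w7.
    At w4: p is false, □¬(¬p → r) is false, so p → □¬(¬p → r) is true.
      At w4: □¬(¬p → r) requires ¬(¬p → r) at every successor {w3, w7}.
        ¬(¬p → r) fails at w3, so □¬(¬p → r) is false at w4.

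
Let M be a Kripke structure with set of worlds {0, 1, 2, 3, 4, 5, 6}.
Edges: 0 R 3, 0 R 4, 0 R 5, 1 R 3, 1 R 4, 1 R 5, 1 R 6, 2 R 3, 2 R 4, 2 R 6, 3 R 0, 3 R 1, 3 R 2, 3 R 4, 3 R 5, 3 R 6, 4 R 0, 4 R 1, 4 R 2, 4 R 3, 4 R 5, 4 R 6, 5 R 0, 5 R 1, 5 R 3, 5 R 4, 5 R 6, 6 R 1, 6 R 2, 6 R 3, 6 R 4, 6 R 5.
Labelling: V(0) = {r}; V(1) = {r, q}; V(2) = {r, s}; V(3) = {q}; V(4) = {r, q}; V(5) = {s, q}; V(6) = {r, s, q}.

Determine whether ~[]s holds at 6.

Recall that []ψ holds at a world iff ψ holds at every accessible world, and <>ψ holds iff ψ holds at some accessible world.
At 6: []s is false, so ~[]s is true.
  At 6: []s requires s at every successor {1, 2, 3, 4, 5}.
    s fails at 1, so []s is false at 6.

Yes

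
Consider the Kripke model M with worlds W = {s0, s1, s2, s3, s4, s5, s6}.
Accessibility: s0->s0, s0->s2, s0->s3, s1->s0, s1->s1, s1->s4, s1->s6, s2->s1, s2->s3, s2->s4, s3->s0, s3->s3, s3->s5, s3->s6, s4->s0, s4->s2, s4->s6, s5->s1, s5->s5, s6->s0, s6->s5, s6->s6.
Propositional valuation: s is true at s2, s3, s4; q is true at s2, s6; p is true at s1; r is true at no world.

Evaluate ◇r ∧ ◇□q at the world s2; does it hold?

At s2: ◇r is false, ◇□q is false, so ◇r ∧ ◇□q is false.
  At s2: ◇r requires r at some successor in {s1, s3, s4}.
    At s1: r is false.
    At s3: r is false.
    At s4: r is false.
  So ◇r is false at s2.
  At s2: ◇□q requires □q at some successor in {s1, s3, s4}.
    At s1: □q is false.
    At s3: □q is false.
    At s4: □q is false.
  So ◇□q is false at s2.

No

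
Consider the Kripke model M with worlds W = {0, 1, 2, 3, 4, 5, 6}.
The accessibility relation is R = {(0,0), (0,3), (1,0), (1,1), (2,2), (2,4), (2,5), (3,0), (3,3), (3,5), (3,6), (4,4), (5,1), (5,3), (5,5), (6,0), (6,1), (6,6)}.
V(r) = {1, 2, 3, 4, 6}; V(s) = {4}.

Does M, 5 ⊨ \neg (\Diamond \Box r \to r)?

No

At 5: \Diamond \Box r \to r is true, so \neg (\Diamond \Box r \to r) is false.
  At 5: \Diamond \Box r is false, r is false, so \Diamond \Box r \to r is true.
    At 5: \Diamond \Box r requires \Box r at some successor in {1, 3, 5}.
      At 1: \Box r is false.
      At 3: \Box r is false.
      At 5: \Box r is false.
    So \Diamond \Box r is false at 5.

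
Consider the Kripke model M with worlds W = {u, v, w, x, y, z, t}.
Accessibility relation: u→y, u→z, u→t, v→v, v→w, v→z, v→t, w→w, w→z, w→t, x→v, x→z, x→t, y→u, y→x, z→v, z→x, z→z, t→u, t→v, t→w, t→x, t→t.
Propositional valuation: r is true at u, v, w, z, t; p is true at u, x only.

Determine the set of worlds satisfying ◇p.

y, z, t

Let φ = ◇p. Evaluate φ at each world:
  u (successors {y, z, t}): φ is false.
  v (successors {v, w, z, t}): φ is false.
  w (successors {w, z, t}): φ is false.
  x (successors {v, z, t}): φ is false.
  y (successors {u, x}): φ is true.
  z (successors {v, x, z}): φ is true.
  t (successors {u, v, w, x, t}): φ is true.
For instance, at x:
  At x: ◇p requires p at some successor in {v, z, t}.
    At v: p is false.
    At z: p is false.
    At t: p is false.
  So ◇p is false at x.
Satisfying worlds: {y, z, t}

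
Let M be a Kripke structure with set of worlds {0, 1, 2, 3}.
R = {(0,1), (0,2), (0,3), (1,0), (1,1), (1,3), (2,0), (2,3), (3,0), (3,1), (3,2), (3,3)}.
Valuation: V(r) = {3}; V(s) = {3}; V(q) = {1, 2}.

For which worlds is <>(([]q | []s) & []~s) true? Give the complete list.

Let φ = <>(([]q | []s) & []~s). Evaluate φ at each world:
  0 (successors {1, 2, 3}): φ is false.
  1 (successors {0, 1, 3}): φ is false.
  2 (successors {0, 3}): φ is false.
  3 (successors {0, 1, 2, 3}): φ is false.
For instance, at 1:
  At 1: <>(([]q | []s) & []~s) requires ([]q | []s) & []~s at some successor in {0, 1, 3}.
    At 0: ([]q | []s) & []~s is false.
    At 1: ([]q | []s) & []~s is false.
    At 3: ([]q | []s) & []~s is false.
  So <>(([]q | []s) & []~s) is false at 1.
Satisfying worlds: none.

none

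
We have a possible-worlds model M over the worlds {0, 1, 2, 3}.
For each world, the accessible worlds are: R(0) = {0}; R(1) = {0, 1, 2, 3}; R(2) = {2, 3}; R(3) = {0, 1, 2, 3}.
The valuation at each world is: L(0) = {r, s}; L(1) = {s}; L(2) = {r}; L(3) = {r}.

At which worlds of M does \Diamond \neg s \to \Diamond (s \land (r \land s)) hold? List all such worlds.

Let φ = \Diamond \neg s \to \Diamond (s \land (r \land s)). Evaluate φ at each world:
  0 (successors {0}): φ is true.
  1 (successors {0, 1, 2, 3}): φ is true.
  2 (successors {2, 3}): φ is false.
  3 (successors {0, 1, 2, 3}): φ is true.
For instance, at 1:
  At 1: \Diamond \neg s is true, \Diamond (s \land (r \land s)) is true, so \Diamond \neg s \to \Diamond (s \land (r \land s)) is true.
    At 1: \Diamond \neg s requires \neg s at some successor in {0, 1, 2, 3}.
      \neg s holds at 2, so \Diamond \neg s is true at 1.
    At 1: \Diamond (s \land (r \land s)) requires s \land (r \land s) at some successor in {0, 1, 2, 3}.
      s \land (r \land s) holds at 0, so \Diamond (s \land (r \land s)) is true at 1.
Satisfying worlds: {0, 1, 3}

0, 1, 3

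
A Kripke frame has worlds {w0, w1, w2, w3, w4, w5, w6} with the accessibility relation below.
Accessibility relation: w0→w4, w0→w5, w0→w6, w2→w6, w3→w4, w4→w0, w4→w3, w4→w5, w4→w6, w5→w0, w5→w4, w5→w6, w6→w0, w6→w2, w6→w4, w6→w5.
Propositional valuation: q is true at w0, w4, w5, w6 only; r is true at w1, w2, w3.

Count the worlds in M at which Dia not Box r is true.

6

Recall that Box ψ holds at a world iff ψ holds at every accessible world, and Dia ψ holds iff ψ holds at some accessible world.
Let φ = Dia not Box r. Evaluate φ at each world:
  w0 (successors {w4, w5, w6}): φ is true.
  w1 (successors ∅): φ is false.
  w2 (successors {w6}): φ is true.
  w3 (successors {w4}): φ is true.
  w4 (successors {w0, w3, w5, w6}): φ is true.
  w5 (successors {w0, w4, w6}): φ is true.
  w6 (successors {w0, w2, w4, w5}): φ is true.
For instance, at w5:
  At w5: Dia not Box r requires not Box r at some successor in {w0, w4, w6}.
    not Box r holds at w0, so Dia not Box r is true at w5.
      At w0: Box r is false, so not Box r is true.
Satisfying worlds: {w0, w2, w3, w4, w5, w6}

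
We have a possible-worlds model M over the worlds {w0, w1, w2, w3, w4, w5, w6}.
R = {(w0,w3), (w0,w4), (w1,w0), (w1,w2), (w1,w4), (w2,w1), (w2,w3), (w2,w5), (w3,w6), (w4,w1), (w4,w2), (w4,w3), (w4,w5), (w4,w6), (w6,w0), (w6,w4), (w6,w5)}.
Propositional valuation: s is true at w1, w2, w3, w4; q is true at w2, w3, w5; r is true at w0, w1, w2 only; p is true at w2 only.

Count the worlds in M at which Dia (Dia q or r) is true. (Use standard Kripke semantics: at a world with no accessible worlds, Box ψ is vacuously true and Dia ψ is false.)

6

Recall that Dia ψ holds at a world iff ψ holds at some accessible world.
Let φ = Dia (Dia q or r). Evaluate φ at each world:
  w0 (successors {w3, w4}): φ is true.
  w1 (successors {w0, w2, w4}): φ is true.
  w2 (successors {w1, w3, w5}): φ is true.
  w3 (successors {w6}): φ is true.
  w4 (successors {w1, w2, w3, w5, w6}): φ is true.
  w5 (successors ∅): φ is false.
  w6 (successors {w0, w4, w5}): φ is true.
For instance, at w6:
  At w6: Dia (Dia q or r) requires Dia q or r at some successor in {w0, w4, w5}.
    Dia q or r holds at w0, so Dia (Dia q or r) is true at w6.
      At w0: Dia q is true, r is true, so Dia q or r is true.
Satisfying worlds: {w0, w1, w2, w3, w4, w6}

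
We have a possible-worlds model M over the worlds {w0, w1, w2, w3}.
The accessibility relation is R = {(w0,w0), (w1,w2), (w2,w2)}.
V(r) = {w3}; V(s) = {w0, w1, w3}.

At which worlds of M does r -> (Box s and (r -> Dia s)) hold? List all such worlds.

Recall that Box ψ holds at a world iff ψ holds at every accessible world, and Dia ψ holds iff ψ holds at some accessible world.
Let φ = r -> (Box s and (r -> Dia s)). Evaluate φ at each world:
  w0 (successors {w0}): φ is true.
  w1 (successors {w2}): φ is true.
  w2 (successors {w2}): φ is true.
  w3 (successors ∅): φ is false.
For instance, at w0:
  At w0: r is false, Box s and (r -> Dia s) is true, so r -> (Box s and (r -> Dia s)) is true.
    At w0: Box s is true, r -> Dia s is true, so Box s and (r -> Dia s) is true.
      At w0: Box s requires s at every successor {w0}.
        At w0: s is true.
      So Box s is true at w0.
      At w0: r is false, Dia s is true, so r -> Dia s is true.
Satisfying worlds: {w0, w1, w2}

w0, w1, w2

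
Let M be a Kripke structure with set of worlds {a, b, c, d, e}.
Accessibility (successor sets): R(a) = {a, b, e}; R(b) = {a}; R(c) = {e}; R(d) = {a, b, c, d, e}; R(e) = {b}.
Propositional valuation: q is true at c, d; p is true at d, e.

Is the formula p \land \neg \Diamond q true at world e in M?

Recall that \Diamond ψ holds at a world iff ψ holds at some accessible world.
At e: p is true, \neg \Diamond q is true, so p \land \neg \Diamond q is true.
  At e: \Diamond q is false, so \neg \Diamond q is true.
    At e: \Diamond q requires q at some successor in {b}.
      At b: q is false.
    So \Diamond q is false at e.

Yes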